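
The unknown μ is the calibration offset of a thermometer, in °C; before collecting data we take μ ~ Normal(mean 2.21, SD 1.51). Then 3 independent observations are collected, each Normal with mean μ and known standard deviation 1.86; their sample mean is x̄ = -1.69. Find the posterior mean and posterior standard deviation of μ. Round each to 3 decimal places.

Posterior mean ≈ -0.380; posterior SD ≈ 0.875

With known σ, the Normal prior is conjugate. Weight on the data is w = (n/σ²)/(n/σ² + 1/τ₀²) = 0.867152/(0.867152+0.438577) = 0.66411.
Posterior mean = w·x̄ + (1−w)·μ₀ = 0.66411·-1.69 + 0.33589·2.21 = -0.380. Posterior variance = 1/(0.867152+0.438577) = 0.765855, so SD = 0.875.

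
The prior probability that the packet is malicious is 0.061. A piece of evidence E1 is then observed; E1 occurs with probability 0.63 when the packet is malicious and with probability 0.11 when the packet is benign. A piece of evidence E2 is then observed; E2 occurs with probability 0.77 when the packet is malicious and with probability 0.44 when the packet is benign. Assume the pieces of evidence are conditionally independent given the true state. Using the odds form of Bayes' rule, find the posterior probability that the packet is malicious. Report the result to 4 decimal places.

Posterior probability ≈ 0.3943

Prior odds = 0.061/(1−0.061) = 0.064963.
Likelihood ratio for E1 = 0.63/0.11 = 5.7273.
Likelihood ratio for E2 = 0.77/0.44 = 1.7500.
Posterior odds = prior odds × LR₁ × LR₂ = 0.65110.
Posterior probability = odds/(1+odds) = 0.65110/1.6511 = 0.3943.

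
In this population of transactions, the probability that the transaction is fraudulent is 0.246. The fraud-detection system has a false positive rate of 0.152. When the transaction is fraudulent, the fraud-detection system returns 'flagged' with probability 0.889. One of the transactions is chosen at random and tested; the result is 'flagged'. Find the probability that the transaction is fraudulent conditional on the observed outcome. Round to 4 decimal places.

Let H be the event that the transaction is fraudulent. P(H) = 0.246, so P(¬H) = 0.754. With E the 'flagged' result, P(E|H) = 0.889 and P(E|¬H) = 0.152.
P(E) = 0.889·0.246 + 0.152·0.754 = 0.21869 + 0.11461 = 0.33330.
By Bayes' theorem, P(H|E) = 0.21869 / 0.33330 = 0.6561.

P(H | E) ≈ 0.6561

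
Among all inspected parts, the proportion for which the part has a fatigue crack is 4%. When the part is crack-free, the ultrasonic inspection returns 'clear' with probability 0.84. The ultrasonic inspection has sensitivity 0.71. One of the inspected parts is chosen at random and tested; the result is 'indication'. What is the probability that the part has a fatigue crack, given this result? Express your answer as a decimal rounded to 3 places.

P(H | E) ≈ 0.156

Write H for 'the part has a fatigue crack'. Prior odds H:¬H = 0.04/0.96 = 0.041667. For the 'indication' outcome, the likelihood ratio is 0.71/0.16 = 4.4375.
Posterior odds = 0.041667 × 4.4375 = 0.18490, so P(H|E) = 0.18490/(1+0.18490) = 0.156.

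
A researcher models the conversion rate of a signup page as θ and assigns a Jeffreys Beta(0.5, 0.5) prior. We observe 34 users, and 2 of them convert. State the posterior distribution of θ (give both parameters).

Posterior: Beta(2.5, 32.5)

The binomial likelihood is conjugate to the Beta prior: with 2 successes and 32 failures, the posterior is Beta(0.5+2, 0.5+32) = Beta(2.5, 32.5).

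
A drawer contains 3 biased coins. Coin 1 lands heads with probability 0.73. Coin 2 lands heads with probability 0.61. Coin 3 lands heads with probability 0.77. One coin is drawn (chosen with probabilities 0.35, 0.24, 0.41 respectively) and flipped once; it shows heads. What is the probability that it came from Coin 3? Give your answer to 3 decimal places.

Tabulate prior·likelihood by source: [1] prior 0.35, lik 0.73, product 0.2555; [2] prior 0.24, lik 0.61, product 0.1464; [3] prior 0.41, lik 0.77, product 0.3157.
Normalizing constant = 0.71760; the posterior for Coin 3 is its product over the sum, 0.3157/0.71760 = 0.440.

Posterior probability ≈ 0.440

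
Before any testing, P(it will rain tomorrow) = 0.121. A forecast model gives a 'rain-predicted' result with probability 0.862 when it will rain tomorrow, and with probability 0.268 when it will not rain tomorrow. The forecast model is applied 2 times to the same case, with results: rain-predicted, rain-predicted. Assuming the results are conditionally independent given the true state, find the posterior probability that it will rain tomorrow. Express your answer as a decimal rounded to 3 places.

Let H be the event that it will rain tomorrow; start with P(H) = 0.121. P('rain-predicted'|H) = 0.862, P('rain-predicted'|¬H) = 0.268.
Update on result 1 ('rain-predicted'): P(H) ← 0.862·0.1210 / (0.862·0.1210 + 0.268·0.8790) = 0.10430/0.33987 = 0.3069.
Update on result 2 ('rain-predicted'): P(H) ← 0.862·0.3069 / (0.862·0.3069 + 0.268·0.6931) = 0.26453/0.45029 = 0.5875.

Posterior P(H) ≈ 0.587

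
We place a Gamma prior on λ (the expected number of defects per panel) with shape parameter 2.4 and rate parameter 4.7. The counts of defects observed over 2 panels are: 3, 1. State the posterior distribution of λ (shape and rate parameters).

Total count ∑xᵢ = 4 over n = 2 panels.
Gamma is conjugate to the Poisson likelihood: posterior is Gamma(shape = 2.4+4 = 6.4, rate = 4.7+2 = 6.7).

Posterior: Gamma(shape=6.4, rate=6.7)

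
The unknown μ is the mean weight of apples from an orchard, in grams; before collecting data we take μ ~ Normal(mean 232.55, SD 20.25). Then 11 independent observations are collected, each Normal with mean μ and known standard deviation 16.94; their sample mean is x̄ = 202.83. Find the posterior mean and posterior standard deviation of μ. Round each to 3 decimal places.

Posterior mean ≈ 204.608; posterior SD ≈ 4.952

With known σ, the Normal prior is conjugate. Weight on the data is w = (n/σ²)/(n/σ² + 1/τ₀²) = 0.0383324/(0.0383324+0.00243865) = 0.94019.
Posterior mean = w·x̄ + (1−w)·μ₀ = 0.94019·202.83 + 0.059813·232.55 = 204.608. Posterior variance = 1/(0.0383324+0.00243865) = 24.5272, so SD = 4.952.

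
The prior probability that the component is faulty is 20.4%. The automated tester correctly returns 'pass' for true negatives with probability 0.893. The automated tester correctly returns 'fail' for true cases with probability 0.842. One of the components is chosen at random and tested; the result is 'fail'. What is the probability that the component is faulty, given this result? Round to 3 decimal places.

Let H be the event that the component is faulty. P(H) = 0.204, so P(¬H) = 0.796. With E the 'fail' result, P(E|H) = 0.842 and P(E|¬H) = 0.107.
P(E) = 0.842·0.204 + 0.107·0.796 = 0.17177 + 0.085172 = 0.25694.
By Bayes' theorem, P(H|E) = 0.17177 / 0.25694 = 0.669.

P(H | E) ≈ 0.669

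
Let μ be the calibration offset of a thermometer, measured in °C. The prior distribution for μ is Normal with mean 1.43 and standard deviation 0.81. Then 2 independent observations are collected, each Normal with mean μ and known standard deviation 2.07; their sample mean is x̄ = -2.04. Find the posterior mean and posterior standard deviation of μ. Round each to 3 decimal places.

With known σ, the Normal prior is conjugate. Weight on the data is w = (n/σ²)/(n/σ² + 1/τ₀²) = 0.466755/(0.466755+1.52416) = 0.23444.
Posterior mean = w·x̄ + (1−w)·μ₀ = 0.23444·-2.04 + 0.76556·1.43 = 0.616. Posterior variance = 1/(0.466755+1.52416) = 0.502282, so SD = 0.709.

Posterior mean ≈ 0.616; posterior SD ≈ 0.709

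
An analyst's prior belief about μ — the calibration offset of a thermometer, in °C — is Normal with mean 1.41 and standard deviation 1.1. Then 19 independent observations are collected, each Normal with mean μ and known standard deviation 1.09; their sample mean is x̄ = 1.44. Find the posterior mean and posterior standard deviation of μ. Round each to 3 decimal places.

Posterior mean ≈ 1.439; posterior SD ≈ 0.244

With known σ, the Normal prior is conjugate. Weight on the data is w = (n/σ²)/(n/σ² + 1/τ₀²) = 15.9919/(15.9919+0.826446) = 0.95086.
Posterior mean = w·x̄ + (1−w)·μ₀ = 0.95086·1.44 + 0.049140·1.41 = 1.439. Posterior variance = 1/(15.9919+0.826446) = 0.0594588, so SD = 0.244.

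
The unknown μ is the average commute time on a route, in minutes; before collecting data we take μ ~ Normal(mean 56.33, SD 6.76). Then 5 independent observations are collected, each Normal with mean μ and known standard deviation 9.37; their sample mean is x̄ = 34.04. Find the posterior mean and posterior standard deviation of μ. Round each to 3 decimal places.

Posterior mean ≈ 40.227; posterior SD ≈ 3.562

With known σ, the Normal prior is conjugate. Weight on the data is w = (n/σ²)/(n/σ² + 1/τ₀²) = 0.0569496/(0.0569496+0.0218830) = 0.72241.
Posterior mean = w·x̄ + (1−w)·μ₀ = 0.72241·34.04 + 0.27759·56.33 = 40.227. Posterior variance = 1/(0.0569496+0.0218830) = 12.6851, so SD = 3.562.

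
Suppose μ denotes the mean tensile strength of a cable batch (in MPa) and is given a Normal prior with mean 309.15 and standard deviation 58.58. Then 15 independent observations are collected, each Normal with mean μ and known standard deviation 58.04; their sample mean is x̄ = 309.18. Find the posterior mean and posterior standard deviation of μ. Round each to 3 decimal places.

Posterior mean ≈ 309.178; posterior SD ≈ 14.518

Prior precision 1/τ₀² = 1/58.58² = 0.00029141; data precision n/σ² = 15/58.04² = 0.00445283.
Posterior precision = 0.00029141 + 0.00445283 = 0.00474424, giving posterior SD = 1/√0.00474424 = 14.518.
Posterior mean = (0.00029141·309.15 + 0.00445283·309.18) / 0.00474424 = 309.178.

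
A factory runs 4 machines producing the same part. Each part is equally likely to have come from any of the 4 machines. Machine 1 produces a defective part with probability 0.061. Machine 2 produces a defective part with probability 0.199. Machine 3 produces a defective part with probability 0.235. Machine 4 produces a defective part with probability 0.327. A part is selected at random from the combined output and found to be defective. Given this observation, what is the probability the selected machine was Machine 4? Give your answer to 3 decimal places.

Posterior probability ≈ 0.398

Tabulate prior·likelihood by source: [1] prior 0.25, lik 0.061, product 0.01525; [2] prior 0.25, lik 0.199, product 0.04975; [3] prior 0.25, lik 0.235, product 0.05875; [4] prior 0.25, lik 0.327, product 0.08175.
Normalizing constant = 0.20550; the posterior for Machine 4 is its product over the sum, 0.08175/0.20550 = 0.398.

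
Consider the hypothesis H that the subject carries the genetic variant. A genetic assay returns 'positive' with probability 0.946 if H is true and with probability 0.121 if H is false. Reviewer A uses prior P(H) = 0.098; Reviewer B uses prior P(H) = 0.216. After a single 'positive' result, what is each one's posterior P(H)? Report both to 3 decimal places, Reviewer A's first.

P('+'|H) = 0.946, P('+'|¬H) = 0.121.
Reviewer A: numerator 0.946·0.098 = 0.092708; evidence = 0.092708+0.121·0.902 = 0.20185; posterior = 0.459.
Reviewer B: numerator 0.946·0.216 = 0.20434; evidence = 0.20434+0.121·0.784 = 0.29920; posterior = 0.683.

Reviewer A: 0.459; Reviewer B: 0.683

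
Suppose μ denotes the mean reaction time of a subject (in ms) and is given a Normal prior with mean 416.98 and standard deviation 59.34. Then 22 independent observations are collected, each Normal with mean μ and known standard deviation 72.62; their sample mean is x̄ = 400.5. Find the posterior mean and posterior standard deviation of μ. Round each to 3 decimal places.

Posterior mean ≈ 401.550; posterior SD ≈ 14.981

With known σ, the Normal prior is conjugate. Weight on the data is w = (n/σ²)/(n/σ² + 1/τ₀²) = 0.00417167/(0.00417167+0.00028399) = 0.93626.
Posterior mean = w·x̄ + (1−w)·μ₀ = 0.93626·400.5 + 0.063737·416.98 = 401.550. Posterior variance = 1/(0.00417167+0.00028399) = 224.433, so SD = 14.981.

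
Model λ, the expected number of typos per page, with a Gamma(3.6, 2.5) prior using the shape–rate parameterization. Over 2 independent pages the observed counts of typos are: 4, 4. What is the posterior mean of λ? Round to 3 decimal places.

Posterior mean ≈ 2.578

The Poisson likelihood adds the total count to the shape and the number of exposure periods to the rate. Here ∑xᵢ = 8 and n = 2, so shape 3.6→11.6 and rate 2.5→4.5.
E[λ | data] = 11.6/4.5 = 2.578.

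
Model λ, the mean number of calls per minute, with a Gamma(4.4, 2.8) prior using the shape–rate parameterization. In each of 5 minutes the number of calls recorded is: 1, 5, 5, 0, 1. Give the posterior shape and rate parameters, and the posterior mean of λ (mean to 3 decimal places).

The Poisson likelihood adds the total count to the shape and the number of exposure periods to the rate. Here ∑xᵢ = 12 and n = 5, so shape 4.4→16.4 and rate 2.8→7.8.
E[λ | data] = 16.4/7.8 = 2.103.

Posterior: Gamma(shape=16.4, rate=7.8); mean ≈ 2.103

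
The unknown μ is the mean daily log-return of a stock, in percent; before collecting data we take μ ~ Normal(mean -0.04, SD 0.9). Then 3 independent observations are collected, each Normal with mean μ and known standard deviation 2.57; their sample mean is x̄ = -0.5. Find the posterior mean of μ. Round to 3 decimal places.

Posterior mean ≈ -0.164

With known σ, the Normal prior is conjugate. Weight on the data is w = (n/σ²)/(n/σ² + 1/τ₀²) = 0.454208/(0.454208+1.23457) = 0.26896.
Posterior mean = w·x̄ + (1−w)·μ₀ = 0.26896·-0.5 + 0.73104·-0.04 = -0.164.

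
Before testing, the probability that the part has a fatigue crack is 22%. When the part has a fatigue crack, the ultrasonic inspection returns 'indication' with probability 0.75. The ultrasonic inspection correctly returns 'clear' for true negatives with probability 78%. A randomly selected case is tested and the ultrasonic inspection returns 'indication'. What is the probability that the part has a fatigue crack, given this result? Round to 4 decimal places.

Write H for 'the part has a fatigue crack'. Prior odds H:¬H = 0.22/0.78 = 0.28205. For the 'indication' outcome, the likelihood ratio is 0.75/0.22 = 3.4091.
Posterior odds = 0.28205 × 3.4091 = 0.96154, so P(H|E) = 0.96154/(1+0.96154) = 0.4902.

P(H | E) ≈ 0.4902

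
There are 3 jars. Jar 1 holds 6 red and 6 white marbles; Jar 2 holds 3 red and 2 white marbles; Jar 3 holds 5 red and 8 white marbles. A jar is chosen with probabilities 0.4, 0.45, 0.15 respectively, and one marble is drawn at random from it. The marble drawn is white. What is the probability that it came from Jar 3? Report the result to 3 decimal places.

Posterior probability ≈ 0.195

P(white|Jar 1) = 0.5; P(white|Jar 2) = 0.4; P(white|Jar 3) = 0.6154.
Prior × likelihood for each source: 0.4·0.5=0.2000, 0.45·0.4=0.1800, 0.15·0.6154=0.09231. Summing gives P(white) = 0.47231.
P(Jar 3 | white) = 0.09231 / 0.47231 = 0.195.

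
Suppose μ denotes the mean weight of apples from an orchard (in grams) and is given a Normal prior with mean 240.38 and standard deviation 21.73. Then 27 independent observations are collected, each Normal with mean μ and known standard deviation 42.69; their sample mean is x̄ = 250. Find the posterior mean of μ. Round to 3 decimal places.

Posterior mean ≈ 248.797

Prior precision 1/τ₀² = 1/21.73² = 0.00211778; data precision n/σ² = 27/42.69² = 0.0148153.
Posterior precision = 0.00211778 + 0.0148153 = 0.0169331.
Posterior mean = (0.00211778·240.38 + 0.0148153·250) / 0.0169331 = 248.797.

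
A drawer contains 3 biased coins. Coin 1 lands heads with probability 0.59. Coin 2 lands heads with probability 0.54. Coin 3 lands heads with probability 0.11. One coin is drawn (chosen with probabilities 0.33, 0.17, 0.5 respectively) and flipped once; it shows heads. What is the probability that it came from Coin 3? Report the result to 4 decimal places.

Posterior probability ≈ 0.1611

Tabulate prior·likelihood by source: [1] prior 0.33, lik 0.59, product 0.1947; [2] prior 0.17, lik 0.54, product 0.09180; [3] prior 0.5, lik 0.11, product 0.05500.
Normalizing constant = 0.34150; the posterior for Coin 3 is its product over the sum, 0.05500/0.34150 = 0.1611.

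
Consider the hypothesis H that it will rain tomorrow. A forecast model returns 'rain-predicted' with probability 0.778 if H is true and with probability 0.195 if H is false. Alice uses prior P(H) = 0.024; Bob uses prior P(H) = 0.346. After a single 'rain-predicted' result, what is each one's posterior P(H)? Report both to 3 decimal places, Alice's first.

P('+'|H) = 0.778, P('+'|¬H) = 0.195.
Alice: numerator 0.778·0.024 = 0.018672; evidence = 0.018672+0.195·0.976 = 0.20899; posterior = 0.089.
Bob: numerator 0.778·0.346 = 0.26919; evidence = 0.26919+0.195·0.654 = 0.39672; posterior = 0.679.

Alice: 0.089; Bob: 0.679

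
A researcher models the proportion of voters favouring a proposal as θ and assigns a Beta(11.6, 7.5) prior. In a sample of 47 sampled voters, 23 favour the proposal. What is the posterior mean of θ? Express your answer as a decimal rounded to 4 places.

Posterior mean ≈ 0.5234

Observing 23 successes and 24 failures updates Beta(11.6, 7.5) by adding the success and failure counts to the two shape parameters: α = 11.6+23 = 34.6, β = 7.5+24 = 31.5.
E[θ | data] = 34.6/(34.6+31.5) = 0.5234.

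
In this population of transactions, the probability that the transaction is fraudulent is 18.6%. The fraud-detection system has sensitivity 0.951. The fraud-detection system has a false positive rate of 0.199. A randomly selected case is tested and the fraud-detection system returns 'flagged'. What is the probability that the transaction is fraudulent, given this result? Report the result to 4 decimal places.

Write H for 'the transaction is fraudulent'. Prior odds H:¬H = 0.186/0.814 = 0.22850. For the 'flagged' outcome, the likelihood ratio is 0.951/0.199 = 4.7789.
Posterior odds = 0.22850 × 4.7789 = 1.0920, so P(H|E) = 1.0920/(1+1.0920) = 0.5220.

P(H | E) ≈ 0.5220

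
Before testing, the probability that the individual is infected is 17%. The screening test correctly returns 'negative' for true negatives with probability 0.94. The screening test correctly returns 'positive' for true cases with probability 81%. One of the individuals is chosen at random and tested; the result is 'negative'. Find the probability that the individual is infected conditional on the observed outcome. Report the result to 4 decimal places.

P(H | E) ≈ 0.0398

Write H for 'the individual is infected'. Prior odds H:¬H = 0.17/0.83 = 0.20482. For the 'negative' outcome, the likelihood ratio is 0.19/0.94 = 0.20213.
Posterior odds = 0.20482 × 0.20213 = 0.041400, so P(H|E) = 0.041400/(1+0.041400) = 0.0398.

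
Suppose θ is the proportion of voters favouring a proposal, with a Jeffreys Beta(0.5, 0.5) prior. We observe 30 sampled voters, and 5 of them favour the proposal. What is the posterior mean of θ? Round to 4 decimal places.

Posterior mean ≈ 0.1774

Observing 5 successes and 25 failures updates Beta(0.5, 0.5) by adding the success and failure counts to the two shape parameters: α = 0.5+5 = 5.5, β = 0.5+25 = 25.5.
E[θ | data] = 5.5/(5.5+25.5) = 0.1774.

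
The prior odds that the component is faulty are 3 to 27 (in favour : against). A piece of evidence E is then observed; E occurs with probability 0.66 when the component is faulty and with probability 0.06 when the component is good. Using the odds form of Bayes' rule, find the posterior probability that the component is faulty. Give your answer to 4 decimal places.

Prior odds = 3/27 = 0.11111.
Likelihood ratio for E = 0.66/0.06 = 11.000.
Posterior odds = prior odds × LR = 1.2222.
Posterior probability = odds/(1+odds) = 1.2222/2.2222 = 0.5500.

Posterior probability ≈ 0.5500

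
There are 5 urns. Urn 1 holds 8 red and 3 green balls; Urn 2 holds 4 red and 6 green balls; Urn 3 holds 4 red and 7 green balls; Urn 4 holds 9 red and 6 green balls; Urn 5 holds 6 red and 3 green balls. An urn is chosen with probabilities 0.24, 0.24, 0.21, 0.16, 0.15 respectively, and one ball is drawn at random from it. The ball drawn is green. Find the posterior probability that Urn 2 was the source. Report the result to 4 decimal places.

Posterior probability ≈ 0.3150

Tabulate prior·likelihood by source: [1] prior 0.24, lik 0.2727, product 0.06545; [2] prior 0.24, lik 0.6, product 0.1440; [3] prior 0.21, lik 0.6364, product 0.1336; [4] prior 0.16, lik 0.4, product 0.06400; [5] prior 0.15, lik 0.3333, product 0.05000.
Normalizing constant = 0.45709; the posterior for Urn 2 is its product over the sum, 0.1440/0.45709 = 0.3150.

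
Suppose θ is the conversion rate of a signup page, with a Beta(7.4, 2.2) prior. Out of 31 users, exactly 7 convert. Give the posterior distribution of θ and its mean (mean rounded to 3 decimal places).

The binomial likelihood is conjugate to the Beta prior: with 7 successes and 24 failures, the posterior is Beta(7.4+7, 2.2+24) = Beta(14.4, 26.2).
E[θ | data] = 14.4/(14.4+26.2) = 0.355.

Posterior: Beta(14.4, 26.2); mean ≈ 0.355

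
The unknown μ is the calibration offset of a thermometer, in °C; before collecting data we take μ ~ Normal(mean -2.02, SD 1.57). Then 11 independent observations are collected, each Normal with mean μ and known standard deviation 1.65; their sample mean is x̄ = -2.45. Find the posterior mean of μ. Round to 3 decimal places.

With known σ, the Normal prior is conjugate. Weight on the data is w = (n/σ²)/(n/σ² + 1/τ₀²) = 4.04040/(4.04040+0.405696) = 0.90875.
Posterior mean = w·x̄ + (1−w)·μ₀ = 0.90875·-2.45 + 0.091248·-2.02 = -2.411.

Posterior mean ≈ -2.411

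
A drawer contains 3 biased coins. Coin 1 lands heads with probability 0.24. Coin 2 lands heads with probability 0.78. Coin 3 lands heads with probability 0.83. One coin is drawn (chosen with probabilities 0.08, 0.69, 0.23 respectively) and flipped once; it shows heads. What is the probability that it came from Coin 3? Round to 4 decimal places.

P(heads|C1) = 0.24; P(heads|C2) = 0.78; P(heads|C3) = 0.83.
Prior × likelihood for each source: 0.08·0.24=0.01920, 0.69·0.78=0.5382, 0.23·0.83=0.1909. Summing gives P(heads) = 0.74830.
P(Coin 3 | heads) = 0.1909 / 0.74830 = 0.2551.

Posterior probability ≈ 0.2551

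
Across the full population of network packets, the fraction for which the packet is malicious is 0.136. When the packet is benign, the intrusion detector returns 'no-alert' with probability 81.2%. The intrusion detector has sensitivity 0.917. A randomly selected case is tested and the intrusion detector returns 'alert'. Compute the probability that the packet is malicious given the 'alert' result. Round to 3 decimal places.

Let H be the event that the packet is malicious. P(H) = 0.136, so P(¬H) = 0.864. With E the 'alert' result, P(E|H) = 0.917 and P(E|¬H) = 0.188.
P(E) = 0.917·0.136 + 0.188·0.864 = 0.12471 + 0.16243 = 0.28714.
By Bayes' theorem, P(H|E) = 0.12471 / 0.28714 = 0.434.

P(H | E) ≈ 0.434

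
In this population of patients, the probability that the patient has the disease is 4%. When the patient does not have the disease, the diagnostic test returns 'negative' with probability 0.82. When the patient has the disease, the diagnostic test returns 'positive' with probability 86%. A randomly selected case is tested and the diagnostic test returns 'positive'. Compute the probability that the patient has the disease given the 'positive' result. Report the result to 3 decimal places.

P(H | E) ≈ 0.166

Write H for 'the patient has the disease'. Prior odds H:¬H = 0.04/0.96 = 0.041667. For the 'positive' outcome, the likelihood ratio is 0.86/0.18 = 4.7778.
Posterior odds = 0.041667 × 4.7778 = 0.19907, so P(H|E) = 0.19907/(1+0.19907) = 0.166.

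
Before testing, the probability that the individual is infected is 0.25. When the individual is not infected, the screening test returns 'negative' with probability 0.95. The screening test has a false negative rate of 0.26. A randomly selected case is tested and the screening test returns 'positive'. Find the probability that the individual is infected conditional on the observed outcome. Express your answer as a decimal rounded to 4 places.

Write H for 'the individual is infected'. Prior odds H:¬H = 0.25/0.75 = 0.33333. For the 'positive' outcome, the likelihood ratio is 0.74/0.05 = 14.800.
Posterior odds = 0.33333 × 14.800 = 4.9333, so P(H|E) = 4.9333/(1+4.9333) = 0.8315.

P(H | E) ≈ 0.8315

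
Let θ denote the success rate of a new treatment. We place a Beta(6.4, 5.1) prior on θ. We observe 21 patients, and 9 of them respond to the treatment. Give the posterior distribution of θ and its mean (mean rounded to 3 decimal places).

Posterior: Beta(15.4, 17.1); mean ≈ 0.474

The binomial likelihood is conjugate to the Beta prior: with 9 successes and 12 failures, the posterior is Beta(6.4+9, 5.1+12) = Beta(15.4, 17.1).
Posterior mean = α/(α+β) = 15.4/32.5 = 0.474.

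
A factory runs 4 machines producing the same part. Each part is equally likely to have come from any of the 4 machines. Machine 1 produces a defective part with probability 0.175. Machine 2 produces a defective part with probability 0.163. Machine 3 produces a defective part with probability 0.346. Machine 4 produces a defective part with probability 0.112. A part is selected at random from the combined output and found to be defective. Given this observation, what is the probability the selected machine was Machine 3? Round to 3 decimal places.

Posterior probability ≈ 0.435

Tabulate prior·likelihood by source: [1] prior 0.25, lik 0.175, product 0.04375; [2] prior 0.25, lik 0.163, product 0.04075; [3] prior 0.25, lik 0.346, product 0.08650; [4] prior 0.25, lik 0.112, product 0.02800.
Normalizing constant = 0.19900; the posterior for Machine 3 is its product over the sum, 0.08650/0.19900 = 0.435.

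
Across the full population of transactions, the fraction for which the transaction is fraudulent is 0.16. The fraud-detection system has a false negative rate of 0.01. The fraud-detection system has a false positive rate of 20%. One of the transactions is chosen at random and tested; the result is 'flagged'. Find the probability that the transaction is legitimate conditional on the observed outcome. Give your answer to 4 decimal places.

Write H for 'the transaction is fraudulent'. Prior odds H:¬H = 0.16/0.84 = 0.19048. For the 'flagged' outcome, the likelihood ratio is 0.99/0.2 = 4.9500.
Posterior odds = 0.19048 × 4.9500 = 0.94286, so P(H|E) = 0.94286/(1+0.94286) = 0.4853. Then P(¬H|E) = 1 − 0.4853 = 0.5147.

P(¬H | E) ≈ 0.5147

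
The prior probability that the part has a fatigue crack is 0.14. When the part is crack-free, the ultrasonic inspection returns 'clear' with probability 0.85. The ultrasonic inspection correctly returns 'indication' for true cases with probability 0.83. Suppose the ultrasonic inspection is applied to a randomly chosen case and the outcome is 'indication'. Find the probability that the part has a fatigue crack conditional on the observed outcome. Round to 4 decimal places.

Let H be the event that the part has a fatigue crack. P(H) = 0.14, so P(¬H) = 0.86. With E the 'indication' result, P(E|H) = 0.83 and P(E|¬H) = 0.15.
P(E) = 0.83·0.14 + 0.15·0.86 = 0.11620 + 0.12900 = 0.24520.
By Bayes' theorem, P(H|E) = 0.11620 / 0.24520 = 0.4739.

P(H | E) ≈ 0.4739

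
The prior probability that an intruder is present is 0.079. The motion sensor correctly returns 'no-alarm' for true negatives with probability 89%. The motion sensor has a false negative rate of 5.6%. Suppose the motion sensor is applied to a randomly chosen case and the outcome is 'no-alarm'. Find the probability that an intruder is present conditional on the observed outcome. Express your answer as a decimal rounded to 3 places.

Write H for 'an intruder is present'. Prior odds H:¬H = 0.079/0.921 = 0.085776. For the 'no-alarm' outcome, the likelihood ratio is 0.056/0.89 = 0.062921.
Posterior odds = 0.085776 × 0.062921 = 0.0053972, so P(H|E) = 0.0053972/(1+0.0053972) = 0.005.

P(H | E) ≈ 0.005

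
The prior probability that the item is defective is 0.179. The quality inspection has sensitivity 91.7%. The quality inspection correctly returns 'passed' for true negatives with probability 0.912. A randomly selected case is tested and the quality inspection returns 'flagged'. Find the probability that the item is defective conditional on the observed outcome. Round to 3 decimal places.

P(H | E) ≈ 0.694

Write H for 'the item is defective'. Prior odds H:¬H = 0.179/0.821 = 0.21803. For the 'flagged' outcome, the likelihood ratio is 0.917/0.088 = 10.420.
Posterior odds = 0.21803 × 10.420 = 2.2719, so P(H|E) = 2.2719/(1+2.2719) = 0.694.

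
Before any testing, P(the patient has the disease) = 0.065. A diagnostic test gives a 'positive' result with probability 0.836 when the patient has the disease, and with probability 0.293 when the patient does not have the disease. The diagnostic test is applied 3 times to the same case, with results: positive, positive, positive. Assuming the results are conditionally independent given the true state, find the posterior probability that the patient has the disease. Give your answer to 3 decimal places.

Posterior P(H) ≈ 0.618

With H the event that the patient has the disease, the joint likelihood of the observed sequence is P(data|H) = 0.836·0.836·0.836 = 0.58428 and P(data|¬H) = 0.293·0.293·0.293 = 0.025154.
Bayes: P(H|data) = 0.065·0.58428 / (0.065·0.58428 + 0.935·0.025154) = 0.037978/0.061497 = 0.6176.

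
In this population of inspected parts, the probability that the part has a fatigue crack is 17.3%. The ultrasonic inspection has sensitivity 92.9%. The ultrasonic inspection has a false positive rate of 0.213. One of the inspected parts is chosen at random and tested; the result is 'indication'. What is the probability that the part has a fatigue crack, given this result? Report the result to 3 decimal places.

P(H | E) ≈ 0.477

Write H for 'the part has a fatigue crack'. Prior odds H:¬H = 0.173/0.827 = 0.20919. For the 'indication' outcome, the likelihood ratio is 0.929/0.213 = 4.3615.
Posterior odds = 0.20919 × 4.3615 = 0.91238, so P(H|E) = 0.91238/(1+0.91238) = 0.477.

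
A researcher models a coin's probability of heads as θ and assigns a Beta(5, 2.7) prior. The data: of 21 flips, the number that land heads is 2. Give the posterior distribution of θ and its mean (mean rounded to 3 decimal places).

The binomial likelihood is conjugate to the Beta prior: with 2 successes and 19 failures, the posterior is Beta(5+2, 2.7+19) = Beta(7, 21.7).
E[θ | data] = 7/(7+21.7) = 0.244.

Posterior: Beta(7, 21.7); mean ≈ 0.244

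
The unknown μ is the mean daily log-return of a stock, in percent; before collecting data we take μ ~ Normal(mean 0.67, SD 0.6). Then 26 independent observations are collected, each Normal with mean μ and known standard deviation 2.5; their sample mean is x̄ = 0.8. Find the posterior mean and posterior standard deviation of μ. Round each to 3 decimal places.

Posterior mean ≈ 0.748; posterior SD ≈ 0.380

With known σ, the Normal prior is conjugate. Weight on the data is w = (n/σ²)/(n/σ² + 1/τ₀²) = 4.16000/(4.16000+2.77778) = 0.59962.
Posterior mean = w·x̄ + (1−w)·μ₀ = 0.59962·0.8 + 0.40038·0.67 = 0.748. Posterior variance = 1/(4.16000+2.77778) = 0.144138, so SD = 0.380.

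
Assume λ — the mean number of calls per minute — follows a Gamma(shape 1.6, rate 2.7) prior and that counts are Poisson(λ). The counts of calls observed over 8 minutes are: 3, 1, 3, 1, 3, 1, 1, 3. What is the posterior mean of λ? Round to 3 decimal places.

Total count ∑xᵢ = 16 over n = 8 minutes.
Gamma is conjugate to the Poisson likelihood: posterior is Gamma(shape = 1.6+16 = 17.6, rate = 2.7+8 = 10.7).
E[λ | data] = 17.6/10.7 = 1.645.

Posterior mean ≈ 1.645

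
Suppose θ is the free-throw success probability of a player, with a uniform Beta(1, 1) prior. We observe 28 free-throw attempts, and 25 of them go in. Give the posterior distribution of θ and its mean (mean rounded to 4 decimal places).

Posterior: Beta(26, 4); mean ≈ 0.8667

The binomial likelihood is conjugate to the Beta prior: with 25 successes and 3 failures, the posterior is Beta(1+25, 1+3) = Beta(26, 4).
E[θ | data] = 26/(26+4) = 0.8667.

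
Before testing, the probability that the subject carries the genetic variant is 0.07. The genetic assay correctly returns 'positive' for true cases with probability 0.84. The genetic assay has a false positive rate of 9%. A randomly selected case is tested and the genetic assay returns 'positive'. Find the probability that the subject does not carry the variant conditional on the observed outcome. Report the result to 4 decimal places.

P(¬H | E) ≈ 0.5874

Let H be the event that the subject carries the genetic variant. P(H) = 0.07, so P(¬H) = 0.93. With E the 'positive' result, P(E|H) = 0.84 and P(E|¬H) = 0.09.
P(E) = 0.84·0.07 + 0.09·0.93 = 0.058800 + 0.083700 = 0.14250.
By Bayes' theorem, P(H|E) = 0.058800 / 0.14250 = 0.4126. Hence P(¬H|E) = 1 − 0.4126 = 0.5874.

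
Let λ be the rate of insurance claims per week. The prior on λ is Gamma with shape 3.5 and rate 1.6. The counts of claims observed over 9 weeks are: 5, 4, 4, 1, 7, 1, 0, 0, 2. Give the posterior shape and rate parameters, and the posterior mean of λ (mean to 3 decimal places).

Total count ∑xᵢ = 24 over n = 9 weeks.
Gamma is conjugate to the Poisson likelihood: posterior is Gamma(shape = 3.5+24 = 27.5, rate = 1.6+9 = 10.6).
Posterior mean = shape/rate = 27.5/10.6 = 2.594.

Posterior: Gamma(shape=27.5, rate=10.6); mean ≈ 2.594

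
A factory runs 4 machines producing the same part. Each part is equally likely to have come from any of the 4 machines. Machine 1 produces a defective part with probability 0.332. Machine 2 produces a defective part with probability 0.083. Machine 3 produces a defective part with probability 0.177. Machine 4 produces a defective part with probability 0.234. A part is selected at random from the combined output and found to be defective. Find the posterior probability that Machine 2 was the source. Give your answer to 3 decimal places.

Posterior probability ≈ 0.100

P(defective|M1) = 0.332; P(defective|M2) = 0.083; P(defective|M3) = 0.177; P(defective|M4) = 0.234.
Prior × likelihood for each source: 0.25·0.332=0.08300, 0.25·0.083=0.02075, 0.25·0.177=0.04425, 0.25·0.234=0.05850. Summing gives P(defective) = 0.20650.
P(Machine 2 | defective) = 0.02075 / 0.20650 = 0.100.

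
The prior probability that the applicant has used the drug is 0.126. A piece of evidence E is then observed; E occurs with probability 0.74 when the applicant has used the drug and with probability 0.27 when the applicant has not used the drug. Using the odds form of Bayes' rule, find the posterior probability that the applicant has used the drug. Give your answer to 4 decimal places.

Prior odds = 0.126/(1−0.126) = 0.14416. In log-odds, ln(0.14416) = -1.9368.
Add log likelihood ratio: ln(2.7407) = 1.0082.
Posterior log-odds = -0.92857, so posterior odds = exp(-0.92857) = 0.39512. Converting, P(H|E) = 0.39512/1.3951 = 0.2832.

Posterior probability ≈ 0.2832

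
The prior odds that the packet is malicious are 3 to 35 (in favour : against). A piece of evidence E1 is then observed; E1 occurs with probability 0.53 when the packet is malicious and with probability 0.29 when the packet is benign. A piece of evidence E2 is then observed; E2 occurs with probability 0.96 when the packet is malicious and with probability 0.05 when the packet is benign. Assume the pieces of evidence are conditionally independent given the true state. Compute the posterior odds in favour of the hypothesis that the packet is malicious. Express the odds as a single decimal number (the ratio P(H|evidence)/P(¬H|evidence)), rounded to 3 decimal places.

Prior odds = 3/35 = 0.085714. In log-odds, ln(0.085714) = -2.4567.
Add log likelihood ratios: ln(1.8276) + ln(19.200) = 3.5579.
Posterior log-odds = 1.1012, so posterior odds = exp(1.1012) = 3.0077.

Posterior odds ≈ 3.008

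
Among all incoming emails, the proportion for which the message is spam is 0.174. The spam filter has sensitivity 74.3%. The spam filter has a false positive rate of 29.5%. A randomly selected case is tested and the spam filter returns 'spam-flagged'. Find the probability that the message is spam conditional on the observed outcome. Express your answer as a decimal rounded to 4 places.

P(H | E) ≈ 0.3466

Let H be the event that the message is spam. P(H) = 0.174, so P(¬H) = 0.826. With E the 'spam-flagged' result, P(E|H) = 0.743 and P(E|¬H) = 0.295.
P(E) = 0.743·0.174 + 0.295·0.826 = 0.12928 + 0.24367 = 0.37295.
By Bayes' theorem, P(H|E) = 0.12928 / 0.37295 = 0.3466.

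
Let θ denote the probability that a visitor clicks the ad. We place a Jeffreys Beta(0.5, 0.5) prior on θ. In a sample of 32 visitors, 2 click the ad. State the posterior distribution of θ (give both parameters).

Observing 2 successes and 30 failures updates Beta(0.5, 0.5) by adding the success and failure counts to the two shape parameters: α = 0.5+2 = 2.5, β = 0.5+30 = 30.5.

Posterior: Beta(2.5, 30.5)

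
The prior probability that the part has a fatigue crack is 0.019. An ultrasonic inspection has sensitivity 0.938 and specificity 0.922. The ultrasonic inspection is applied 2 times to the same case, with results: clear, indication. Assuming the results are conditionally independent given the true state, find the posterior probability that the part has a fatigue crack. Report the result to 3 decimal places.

Let H be the event that the part has a fatigue crack; start with P(H) = 0.019. P('indication'|H) = 0.938, P('indication'|¬H) = 0.078.
Update on result 1 ('clear'): P(H) ← 0.062·0.0190 / (0.062·0.0190 + 0.922·0.9810) = 0.0011780/0.90566 = 0.0013.
Update on result 2 ('indication'): P(H) ← 0.938·0.0013 / (0.938·0.0013 + 0.078·0.9987) = 0.0012201/0.079119 = 0.0154.

Posterior P(H) ≈ 0.015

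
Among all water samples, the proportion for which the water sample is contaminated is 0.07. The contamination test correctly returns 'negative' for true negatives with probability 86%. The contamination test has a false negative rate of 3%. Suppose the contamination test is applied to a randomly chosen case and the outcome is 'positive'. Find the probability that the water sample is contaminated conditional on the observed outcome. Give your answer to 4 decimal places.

Let H be the event that the water sample is contaminated. P(H) = 0.07, so P(¬H) = 0.93. With E the 'positive' result, P(E|H) = 0.97 and P(E|¬H) = 0.14.
P(E) = 0.97·0.07 + 0.14·0.93 = 0.067900 + 0.13020 = 0.19810.
By Bayes' theorem, P(H|E) = 0.067900 / 0.19810 = 0.3428.

P(H | E) ≈ 0.3428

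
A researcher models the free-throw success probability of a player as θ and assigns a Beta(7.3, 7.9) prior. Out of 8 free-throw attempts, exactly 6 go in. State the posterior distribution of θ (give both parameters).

Posterior: Beta(13.3, 9.9)

Observing 6 successes and 2 failures updates Beta(7.3, 7.9) by adding the success and failure counts to the two shape parameters: α = 7.3+6 = 13.3, β = 7.9+2 = 9.9.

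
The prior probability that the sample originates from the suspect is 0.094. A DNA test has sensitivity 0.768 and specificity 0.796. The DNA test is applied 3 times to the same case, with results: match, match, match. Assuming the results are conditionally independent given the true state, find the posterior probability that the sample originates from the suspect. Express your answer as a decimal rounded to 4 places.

With H the event that the sample originates from the suspect, the joint likelihood of the observed sequence is P(data|H) = 0.768·0.768·0.768 = 0.45298 and P(data|¬H) = 0.204·0.204·0.204 = 0.0084897.
Bayes: P(H|data) = 0.094·0.45298 / (0.094·0.45298 + 0.906·0.0084897) = 0.042581/0.050272 = 0.8470.

Posterior P(H) ≈ 0.8470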